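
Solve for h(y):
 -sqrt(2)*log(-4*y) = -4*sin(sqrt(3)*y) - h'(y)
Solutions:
 h(y) = C1 + sqrt(2)*y*(log(-y) - 1) + 2*sqrt(2)*y*log(2) + 4*sqrt(3)*cos(sqrt(3)*y)/3


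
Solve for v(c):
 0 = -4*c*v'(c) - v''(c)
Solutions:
 v(c) = C1 + C2*erf(sqrt(2)*c)


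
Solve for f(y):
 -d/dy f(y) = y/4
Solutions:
 f(y) = C1 - y^2/8


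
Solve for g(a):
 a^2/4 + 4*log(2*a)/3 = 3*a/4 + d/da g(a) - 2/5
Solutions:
 g(a) = C1 + a^3/12 - 3*a^2/8 + 4*a*log(a)/3 - 14*a/15 + 4*a*log(2)/3


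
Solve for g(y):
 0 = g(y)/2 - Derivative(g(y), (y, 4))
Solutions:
 g(y) = C1*exp(-2^(3/4)*y/2) + C2*exp(2^(3/4)*y/2) + C3*sin(2^(3/4)*y/2) + C4*cos(2^(3/4)*y/2)


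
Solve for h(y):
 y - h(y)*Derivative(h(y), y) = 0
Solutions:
 h(y) = -sqrt(C1 + y^2)
 h(y) = sqrt(C1 + y^2)


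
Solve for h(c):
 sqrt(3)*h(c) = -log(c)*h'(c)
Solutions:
 h(c) = C1*exp(-sqrt(3)*li(c))


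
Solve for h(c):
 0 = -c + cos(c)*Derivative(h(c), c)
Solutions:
 h(c) = C1 + Integral(c/cos(c), c)


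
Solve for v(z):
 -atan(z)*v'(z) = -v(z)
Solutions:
 v(z) = C1*exp(Integral(1/atan(z), z))


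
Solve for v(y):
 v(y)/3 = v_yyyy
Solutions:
 v(y) = C1*exp(-3^(3/4)*y/3) + C2*exp(3^(3/4)*y/3) + C3*sin(3^(3/4)*y/3) + C4*cos(3^(3/4)*y/3)


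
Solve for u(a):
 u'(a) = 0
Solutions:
 u(a) = C1


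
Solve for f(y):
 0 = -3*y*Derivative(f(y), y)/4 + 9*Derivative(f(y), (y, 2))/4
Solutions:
 f(y) = C1 + C2*erfi(sqrt(6)*y/6)


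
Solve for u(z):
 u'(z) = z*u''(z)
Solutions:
 u(z) = C1 + C2*z^2


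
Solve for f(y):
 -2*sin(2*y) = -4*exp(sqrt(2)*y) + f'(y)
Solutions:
 f(y) = C1 + 2*sqrt(2)*exp(sqrt(2)*y) + cos(2*y)


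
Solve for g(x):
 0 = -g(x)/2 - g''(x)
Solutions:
 g(x) = C1*sin(sqrt(2)*x/2) + C2*cos(sqrt(2)*x/2)


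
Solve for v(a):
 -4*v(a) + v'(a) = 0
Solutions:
 v(a) = C1*exp(4*a)


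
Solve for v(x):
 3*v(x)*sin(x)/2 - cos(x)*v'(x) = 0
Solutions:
 v(x) = C1/cos(x)^(3/2)


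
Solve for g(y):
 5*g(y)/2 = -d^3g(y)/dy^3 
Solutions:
 g(y) = C3*exp(-2^(2/3)*5^(1/3)*y/2) + (C1*sin(2^(2/3)*sqrt(3)*5^(1/3)*y/4) + C2*cos(2^(2/3)*sqrt(3)*5^(1/3)*y/4))*exp(2^(2/3)*5^(1/3)*y/4)


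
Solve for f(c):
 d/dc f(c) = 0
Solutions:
 f(c) = C1


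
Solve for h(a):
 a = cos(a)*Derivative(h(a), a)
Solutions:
 h(a) = C1 + Integral(a/cos(a), a)


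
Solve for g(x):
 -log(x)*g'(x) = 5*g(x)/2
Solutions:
 g(x) = C1*exp(-5*li(x)/2)


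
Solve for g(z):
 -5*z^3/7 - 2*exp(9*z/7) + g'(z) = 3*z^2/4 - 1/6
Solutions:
 g(z) = C1 + 5*z^4/28 + z^3/4 - z/6 + 14*exp(9*z/7)/9


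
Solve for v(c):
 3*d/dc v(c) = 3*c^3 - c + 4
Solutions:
 v(c) = C1 + c^4/4 - c^2/6 + 4*c/3


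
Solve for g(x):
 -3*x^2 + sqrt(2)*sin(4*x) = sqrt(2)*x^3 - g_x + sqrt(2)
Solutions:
 g(x) = C1 + sqrt(2)*x^4/4 + x^3 + sqrt(2)*x + sqrt(2)*cos(4*x)/4


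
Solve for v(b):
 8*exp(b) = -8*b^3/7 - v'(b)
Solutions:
 v(b) = C1 - 2*b^4/7 - 8*exp(b)


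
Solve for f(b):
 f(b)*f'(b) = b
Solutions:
 f(b) = -sqrt(C1 + b^2)
 f(b) = sqrt(C1 + b^2)


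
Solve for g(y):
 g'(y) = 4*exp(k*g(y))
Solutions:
 g(y) = Piecewise((log(-1/(C1*k + 4*k*y))/k, Ne(k, 0)), (nan, True))
 g(y) = Piecewise((C1 + 4*y, Eq(k, 0)), (nan, True))


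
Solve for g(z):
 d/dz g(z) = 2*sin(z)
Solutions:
 g(z) = C1 - 2*cos(z)


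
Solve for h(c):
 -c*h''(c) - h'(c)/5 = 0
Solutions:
 h(c) = C1 + C2*c^(4/5)


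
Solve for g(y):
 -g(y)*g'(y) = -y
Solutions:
 g(y) = -sqrt(C1 + y^2)
 g(y) = sqrt(C1 + y^2)


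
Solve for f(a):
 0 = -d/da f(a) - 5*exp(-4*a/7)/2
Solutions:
 f(a) = C1 + 35*exp(-4*a/7)/8


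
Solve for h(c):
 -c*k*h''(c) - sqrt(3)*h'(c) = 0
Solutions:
 h(c) = C1 + c^(((re(k) - sqrt(3))*re(k) + im(k)^2)/(re(k)^2 + im(k)^2))*(C2*sin(sqrt(3)*log(c)*Abs(im(k))/(re(k)^2 + im(k)^2)) + C3*cos(sqrt(3)*log(c)*im(k)/(re(k)^2 + im(k)^2)))


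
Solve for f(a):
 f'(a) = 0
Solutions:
 f(a) = C1


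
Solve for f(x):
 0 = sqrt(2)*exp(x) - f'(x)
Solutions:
 f(x) = C1 + sqrt(2)*exp(x)


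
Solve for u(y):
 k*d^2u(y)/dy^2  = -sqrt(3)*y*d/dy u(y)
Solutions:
 u(y) = C1 + C2*sqrt(k)*erf(sqrt(2)*3^(1/4)*y*sqrt(1/k)/2)


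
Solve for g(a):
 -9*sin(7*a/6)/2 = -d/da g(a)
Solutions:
 g(a) = C1 - 27*cos(7*a/6)/7


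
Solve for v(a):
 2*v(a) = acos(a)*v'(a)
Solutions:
 v(a) = C1*exp(2*Integral(1/acos(a), a))


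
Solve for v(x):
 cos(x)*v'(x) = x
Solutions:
 v(x) = C1 + Integral(x/cos(x), x)


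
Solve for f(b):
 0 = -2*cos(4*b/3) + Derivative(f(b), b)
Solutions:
 f(b) = C1 + 3*sin(4*b/3)/2


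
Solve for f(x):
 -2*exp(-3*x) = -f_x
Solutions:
 f(x) = C1 - 2*exp(-3*x)/3


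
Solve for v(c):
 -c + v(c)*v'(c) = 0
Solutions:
 v(c) = -sqrt(C1 + c^2)
 v(c) = sqrt(C1 + c^2)


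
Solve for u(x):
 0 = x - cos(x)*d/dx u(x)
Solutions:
 u(x) = C1 + Integral(x/cos(x), x)


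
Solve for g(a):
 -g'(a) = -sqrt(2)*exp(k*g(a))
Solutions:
 g(a) = Piecewise((log(-1/(C1*k + sqrt(2)*a*k))/k, Ne(k, 0)), (nan, True))
 g(a) = Piecewise((C1 + sqrt(2)*a, Eq(k, 0)), (nan, True))


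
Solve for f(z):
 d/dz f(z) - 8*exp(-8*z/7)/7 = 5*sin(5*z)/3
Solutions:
 f(z) = C1 - cos(5*z)/3 - 1/exp(z)^(8/7)


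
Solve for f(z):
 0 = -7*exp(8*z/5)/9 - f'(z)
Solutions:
 f(z) = C1 - 35*exp(8*z/5)/72


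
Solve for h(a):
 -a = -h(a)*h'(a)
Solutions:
 h(a) = -sqrt(C1 + a^2)
 h(a) = sqrt(C1 + a^2)


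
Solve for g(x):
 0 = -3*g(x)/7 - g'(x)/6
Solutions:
 g(x) = C1*exp(-18*x/7)


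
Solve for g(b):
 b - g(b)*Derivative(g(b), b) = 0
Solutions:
 g(b) = -sqrt(C1 + b^2)
 g(b) = sqrt(C1 + b^2)


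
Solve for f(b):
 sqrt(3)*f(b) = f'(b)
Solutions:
 f(b) = C1*exp(sqrt(3)*b)


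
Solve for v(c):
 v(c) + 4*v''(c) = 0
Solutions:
 v(c) = C1*sin(c/2) + C2*cos(c/2)


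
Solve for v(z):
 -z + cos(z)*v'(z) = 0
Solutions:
 v(z) = C1 + Integral(z/cos(z), z)


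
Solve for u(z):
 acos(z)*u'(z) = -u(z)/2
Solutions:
 u(z) = C1*exp(-Integral(1/acos(z), z)/2)


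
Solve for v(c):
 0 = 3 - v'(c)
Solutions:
 v(c) = C1 + 3*c


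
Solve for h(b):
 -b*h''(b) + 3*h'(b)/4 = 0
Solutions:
 h(b) = C1 + C2*b^(7/4)


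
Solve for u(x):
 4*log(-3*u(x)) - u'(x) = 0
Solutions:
 -Integral(1/(log(-_y) + log(3)), (_y, u(x)))/4 = C1 - x


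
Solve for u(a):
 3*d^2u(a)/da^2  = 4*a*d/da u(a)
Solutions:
 u(a) = C1 + C2*erfi(sqrt(6)*a/3)


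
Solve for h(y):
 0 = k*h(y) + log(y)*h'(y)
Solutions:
 h(y) = C1*exp(-k*li(y))


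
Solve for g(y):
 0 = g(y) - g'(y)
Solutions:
 g(y) = C1*exp(y)


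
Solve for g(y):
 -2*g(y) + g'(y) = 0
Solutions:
 g(y) = C1*exp(2*y)


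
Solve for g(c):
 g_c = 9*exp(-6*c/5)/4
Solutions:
 g(c) = C1 - 15*exp(-6*c/5)/8


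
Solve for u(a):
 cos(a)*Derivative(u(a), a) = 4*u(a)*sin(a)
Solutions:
 u(a) = C1/cos(a)^4


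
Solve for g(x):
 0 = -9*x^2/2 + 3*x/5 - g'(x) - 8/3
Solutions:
 g(x) = C1 - 3*x^3/2 + 3*x^2/10 - 8*x/3


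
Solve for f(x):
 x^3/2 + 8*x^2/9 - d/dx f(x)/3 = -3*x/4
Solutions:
 f(x) = C1 + 3*x^4/8 + 8*x^3/9 + 9*x^2/8


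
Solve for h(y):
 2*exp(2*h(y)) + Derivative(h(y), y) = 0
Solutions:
 h(y) = log(-sqrt(-1/(C1 - 2*y))) - log(2)/2
 h(y) = log(-1/(C1 - 2*y))/2 - log(2)/2


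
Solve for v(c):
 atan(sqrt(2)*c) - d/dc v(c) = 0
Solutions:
 v(c) = C1 + c*atan(sqrt(2)*c) - sqrt(2)*log(2*c^2 + 1)/4


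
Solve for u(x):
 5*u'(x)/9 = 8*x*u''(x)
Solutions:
 u(x) = C1 + C2*x^(77/72)


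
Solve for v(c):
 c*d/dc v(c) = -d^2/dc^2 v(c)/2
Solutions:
 v(c) = C1 + C2*erf(c)


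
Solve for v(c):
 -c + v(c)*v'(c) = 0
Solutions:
 v(c) = -sqrt(C1 + c^2)
 v(c) = sqrt(C1 + c^2)


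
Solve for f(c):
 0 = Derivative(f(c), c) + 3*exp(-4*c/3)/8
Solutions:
 f(c) = C1 + 9*exp(-4*c/3)/32


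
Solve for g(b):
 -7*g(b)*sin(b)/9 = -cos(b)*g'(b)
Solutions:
 g(b) = C1/cos(b)^(7/9)


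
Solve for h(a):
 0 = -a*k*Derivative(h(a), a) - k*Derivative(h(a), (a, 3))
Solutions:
 h(a) = C1 + Integral(C2*airyai(-a) + C3*airybi(-a), a)


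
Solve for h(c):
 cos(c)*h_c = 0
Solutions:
 h(c) = C1


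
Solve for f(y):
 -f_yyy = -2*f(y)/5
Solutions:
 f(y) = C3*exp(2^(1/3)*5^(2/3)*y/5) + (C1*sin(2^(1/3)*sqrt(3)*5^(2/3)*y/10) + C2*cos(2^(1/3)*sqrt(3)*5^(2/3)*y/10))*exp(-2^(1/3)*5^(2/3)*y/10)


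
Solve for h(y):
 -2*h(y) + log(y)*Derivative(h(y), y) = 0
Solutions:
 h(y) = C1*exp(2*li(y))


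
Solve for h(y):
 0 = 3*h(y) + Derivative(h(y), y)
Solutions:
 h(y) = C1*exp(-3*y)


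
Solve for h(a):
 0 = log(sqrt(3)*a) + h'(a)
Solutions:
 h(a) = C1 - a*log(a) - a*log(3)/2 + a


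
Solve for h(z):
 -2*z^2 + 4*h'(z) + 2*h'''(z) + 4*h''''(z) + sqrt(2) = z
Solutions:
 h(z) = C1 + C2*exp(z*(-2 + (6*sqrt(330) + 109)^(-1/3) + (6*sqrt(330) + 109)^(1/3))/12)*sin(sqrt(3)*z*(-(6*sqrt(330) + 109)^(1/3) + (6*sqrt(330) + 109)^(-1/3))/12) + C3*exp(z*(-2 + (6*sqrt(330) + 109)^(-1/3) + (6*sqrt(330) + 109)^(1/3))/12)*cos(sqrt(3)*z*(-(6*sqrt(330) + 109)^(1/3) + (6*sqrt(330) + 109)^(-1/3))/12) + C4*exp(-z*((6*sqrt(330) + 109)^(-1/3) + 1 + (6*sqrt(330) + 109)^(1/3))/6) + z^3/6 + z^2/8 - z/2 - sqrt(2)*z/4


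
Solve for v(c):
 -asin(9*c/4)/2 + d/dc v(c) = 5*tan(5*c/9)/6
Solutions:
 v(c) = C1 + c*asin(9*c/4)/2 + sqrt(16 - 81*c^2)/18 - 3*log(cos(5*c/9))/2


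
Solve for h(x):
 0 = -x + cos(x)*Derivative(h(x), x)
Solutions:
 h(x) = C1 + Integral(x/cos(x), x)


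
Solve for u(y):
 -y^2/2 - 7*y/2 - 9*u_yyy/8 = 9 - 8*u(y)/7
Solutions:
 u(y) = C3*exp(4*147^(1/3)*y/21) + 7*y^2/16 + 49*y/16 + (C1*sin(2*3^(5/6)*7^(2/3)*y/21) + C2*cos(2*3^(5/6)*7^(2/3)*y/21))*exp(-2*147^(1/3)*y/21) + 63/8


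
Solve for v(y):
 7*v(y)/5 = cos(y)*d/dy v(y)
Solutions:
 v(y) = C1*(sin(y) + 1)^(7/10)/(sin(y) - 1)^(7/10)


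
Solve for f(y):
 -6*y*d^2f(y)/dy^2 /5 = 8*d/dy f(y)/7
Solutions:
 f(y) = C1 + C2*y^(1/21)


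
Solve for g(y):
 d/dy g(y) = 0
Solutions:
 g(y) = C1


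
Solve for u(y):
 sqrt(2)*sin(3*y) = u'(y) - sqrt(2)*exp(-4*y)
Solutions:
 u(y) = C1 - sqrt(2)*cos(3*y)/3 - sqrt(2)*exp(-4*y)/4


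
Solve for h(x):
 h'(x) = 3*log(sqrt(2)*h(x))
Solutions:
 -2*Integral(1/(2*log(_y) + log(2)), (_y, h(x)))/3 = C1 - x


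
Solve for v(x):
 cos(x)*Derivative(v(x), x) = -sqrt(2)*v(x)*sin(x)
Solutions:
 v(x) = C1*cos(x)^(sqrt(2))


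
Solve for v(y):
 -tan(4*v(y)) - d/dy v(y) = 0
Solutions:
 v(y) = -asin(C1*exp(-4*y))/4 + pi/4
 v(y) = asin(C1*exp(-4*y))/4


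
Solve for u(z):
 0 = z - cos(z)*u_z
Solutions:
 u(z) = C1 + Integral(z/cos(z), z)


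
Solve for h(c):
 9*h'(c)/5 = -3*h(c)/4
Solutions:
 h(c) = C1*exp(-5*c/12)


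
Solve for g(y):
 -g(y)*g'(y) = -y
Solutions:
 g(y) = -sqrt(C1 + y^2)
 g(y) = sqrt(C1 + y^2)


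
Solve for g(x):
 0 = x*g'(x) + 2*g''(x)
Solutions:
 g(x) = C1 + C2*erf(x/2)


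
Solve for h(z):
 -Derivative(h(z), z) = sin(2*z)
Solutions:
 h(z) = C1 + cos(2*z)/2


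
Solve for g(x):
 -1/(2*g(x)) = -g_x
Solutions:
 g(x) = -sqrt(C1 + x)
 g(x) = sqrt(C1 + x)


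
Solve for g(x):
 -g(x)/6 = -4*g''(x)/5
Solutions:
 g(x) = C1*exp(-sqrt(30)*x/12) + C2*exp(sqrt(30)*x/12)


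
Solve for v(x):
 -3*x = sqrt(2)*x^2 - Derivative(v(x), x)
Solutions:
 v(x) = C1 + sqrt(2)*x^3/3 + 3*x^2/2


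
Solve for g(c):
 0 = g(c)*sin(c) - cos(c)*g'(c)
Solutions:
 g(c) = C1/cos(c)


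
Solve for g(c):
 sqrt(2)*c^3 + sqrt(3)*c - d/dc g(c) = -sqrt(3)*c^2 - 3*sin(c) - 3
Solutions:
 g(c) = C1 + sqrt(2)*c^4/4 + sqrt(3)*c^3/3 + sqrt(3)*c^2/2 + 3*c - 3*cos(c)


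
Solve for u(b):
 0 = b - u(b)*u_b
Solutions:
 u(b) = -sqrt(C1 + b^2)
 u(b) = sqrt(C1 + b^2)


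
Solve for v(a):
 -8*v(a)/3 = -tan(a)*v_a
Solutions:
 v(a) = C1*sin(a)^(8/3)


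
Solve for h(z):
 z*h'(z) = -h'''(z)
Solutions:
 h(z) = C1 + Integral(C2*airyai(-z) + C3*airybi(-z), z)


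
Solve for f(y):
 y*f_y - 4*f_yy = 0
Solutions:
 f(y) = C1 + C2*erfi(sqrt(2)*y/4)


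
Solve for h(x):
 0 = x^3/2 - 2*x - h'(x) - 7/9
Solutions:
 h(x) = C1 + x^4/8 - x^2 - 7*x/9


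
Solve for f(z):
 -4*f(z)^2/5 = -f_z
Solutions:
 f(z) = -5/(C1 + 4*z)


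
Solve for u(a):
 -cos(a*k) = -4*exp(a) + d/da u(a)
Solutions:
 u(a) = C1 + 4*exp(a) - sin(a*k)/k


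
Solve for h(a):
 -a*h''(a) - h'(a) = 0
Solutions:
 h(a) = C1 + C2*log(a)


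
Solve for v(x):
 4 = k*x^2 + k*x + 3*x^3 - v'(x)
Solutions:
 v(x) = C1 + k*x^3/3 + k*x^2/2 + 3*x^4/4 - 4*x


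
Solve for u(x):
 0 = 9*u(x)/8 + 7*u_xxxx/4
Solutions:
 u(x) = (C1*sin(2^(1/4)*sqrt(3)*7^(3/4)*x/14) + C2*cos(2^(1/4)*sqrt(3)*7^(3/4)*x/14))*exp(-2^(1/4)*sqrt(3)*7^(3/4)*x/14) + (C3*sin(2^(1/4)*sqrt(3)*7^(3/4)*x/14) + C4*cos(2^(1/4)*sqrt(3)*7^(3/4)*x/14))*exp(2^(1/4)*sqrt(3)*7^(3/4)*x/14)


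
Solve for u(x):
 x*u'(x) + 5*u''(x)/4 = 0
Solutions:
 u(x) = C1 + C2*erf(sqrt(10)*x/5)


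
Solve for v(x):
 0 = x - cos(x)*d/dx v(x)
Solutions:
 v(x) = C1 + Integral(x/cos(x), x)


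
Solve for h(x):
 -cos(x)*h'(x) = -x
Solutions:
 h(x) = C1 + Integral(x/cos(x), x)


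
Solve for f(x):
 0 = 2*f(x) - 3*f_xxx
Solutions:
 f(x) = C3*exp(2^(1/3)*3^(2/3)*x/3) + (C1*sin(2^(1/3)*3^(1/6)*x/2) + C2*cos(2^(1/3)*3^(1/6)*x/2))*exp(-2^(1/3)*3^(2/3)*x/6)


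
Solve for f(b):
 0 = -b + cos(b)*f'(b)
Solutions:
 f(b) = C1 + Integral(b/cos(b), b)


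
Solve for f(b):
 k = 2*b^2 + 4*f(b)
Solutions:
 f(b) = -b^2/2 + k/4


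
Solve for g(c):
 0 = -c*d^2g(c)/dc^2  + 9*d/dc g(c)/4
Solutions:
 g(c) = C1 + C2*c^(13/4)


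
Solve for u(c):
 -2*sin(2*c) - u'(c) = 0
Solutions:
 u(c) = C1 + cos(2*c)


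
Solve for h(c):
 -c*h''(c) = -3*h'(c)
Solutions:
 h(c) = C1 + C2*c^4


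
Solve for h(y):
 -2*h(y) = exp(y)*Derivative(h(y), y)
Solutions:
 h(y) = C1*exp(2*exp(-y))


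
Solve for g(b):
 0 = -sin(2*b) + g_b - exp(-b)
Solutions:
 g(b) = C1 - cos(2*b)/2 - exp(-b)


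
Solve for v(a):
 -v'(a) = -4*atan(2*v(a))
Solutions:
 Integral(1/atan(2*_y), (_y, v(a))) = C1 + 4*a


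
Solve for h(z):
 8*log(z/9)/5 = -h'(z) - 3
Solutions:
 h(z) = C1 - 8*z*log(z)/5 - 7*z/5 + 16*z*log(3)/5


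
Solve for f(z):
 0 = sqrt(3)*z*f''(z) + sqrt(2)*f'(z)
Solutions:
 f(z) = C1 + C2*z^(1 - sqrt(6)/3)


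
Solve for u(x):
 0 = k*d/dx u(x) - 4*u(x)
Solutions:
 u(x) = C1*exp(4*x/k)


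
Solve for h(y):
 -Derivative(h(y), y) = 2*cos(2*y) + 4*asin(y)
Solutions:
 h(y) = C1 - 4*y*asin(y) - 4*sqrt(1 - y^2) - sin(2*y)


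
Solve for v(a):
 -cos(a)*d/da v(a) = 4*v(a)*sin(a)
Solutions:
 v(a) = C1*cos(a)^4


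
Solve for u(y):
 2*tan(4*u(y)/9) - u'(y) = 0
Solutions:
 u(y) = -9*asin(C1*exp(8*y/9))/4 + 9*pi/4
 u(y) = 9*asin(C1*exp(8*y/9))/4


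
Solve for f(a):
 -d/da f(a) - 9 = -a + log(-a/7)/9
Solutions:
 f(a) = C1 + a^2/2 - a*log(-a)/9 + a*(-80 + log(7))/9


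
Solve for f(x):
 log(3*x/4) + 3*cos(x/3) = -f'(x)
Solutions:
 f(x) = C1 - x*log(x) - x*log(3) + x + 2*x*log(2) - 9*sin(x/3)


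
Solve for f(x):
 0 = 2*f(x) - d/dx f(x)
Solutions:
 f(x) = C1*exp(2*x)


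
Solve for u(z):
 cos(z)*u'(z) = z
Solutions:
 u(z) = C1 + Integral(z/cos(z), z)


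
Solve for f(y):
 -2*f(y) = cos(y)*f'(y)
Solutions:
 f(y) = C1*(sin(y) - 1)/(sin(y) + 1)


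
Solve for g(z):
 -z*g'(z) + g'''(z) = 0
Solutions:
 g(z) = C1 + Integral(C2*airyai(z) + C3*airybi(z), z)


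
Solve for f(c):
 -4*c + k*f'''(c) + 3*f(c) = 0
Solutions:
 f(c) = C1*exp(3^(1/3)*c*(-1/k)^(1/3)) + C2*exp(c*(-1/k)^(1/3)*(-3^(1/3) + 3^(5/6)*I)/2) + C3*exp(-c*(-1/k)^(1/3)*(3^(1/3) + 3^(5/6)*I)/2) + 4*c/3


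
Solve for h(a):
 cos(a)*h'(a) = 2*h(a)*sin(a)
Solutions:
 h(a) = C1/cos(a)^2


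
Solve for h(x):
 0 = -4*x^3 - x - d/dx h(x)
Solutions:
 h(x) = C1 - x^4 - x^2/2


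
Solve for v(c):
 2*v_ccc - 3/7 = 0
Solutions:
 v(c) = C1 + C2*c + C3*c^2 + c^3/28


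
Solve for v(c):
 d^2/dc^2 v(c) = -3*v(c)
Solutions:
 v(c) = C1*sin(sqrt(3)*c) + C2*cos(sqrt(3)*c)


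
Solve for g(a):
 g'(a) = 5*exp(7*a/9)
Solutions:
 g(a) = C1 + 45*exp(7*a/9)/7


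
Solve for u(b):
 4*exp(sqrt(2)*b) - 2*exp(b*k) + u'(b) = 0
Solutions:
 u(b) = C1 - 2*sqrt(2)*exp(sqrt(2)*b) + 2*exp(b*k)/k


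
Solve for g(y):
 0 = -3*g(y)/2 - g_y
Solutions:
 g(y) = C1*exp(-3*y/2)


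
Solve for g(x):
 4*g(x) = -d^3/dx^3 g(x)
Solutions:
 g(x) = C3*exp(-2^(2/3)*x) + (C1*sin(2^(2/3)*sqrt(3)*x/2) + C2*cos(2^(2/3)*sqrt(3)*x/2))*exp(2^(2/3)*x/2)


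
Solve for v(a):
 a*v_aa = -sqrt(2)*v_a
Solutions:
 v(a) = C1 + C2*a^(1 - sqrt(2))


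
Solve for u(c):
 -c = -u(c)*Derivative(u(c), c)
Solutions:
 u(c) = -sqrt(C1 + c^2)
 u(c) = sqrt(C1 + c^2)


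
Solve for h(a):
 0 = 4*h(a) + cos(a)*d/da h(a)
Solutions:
 h(a) = C1*(sin(a)^2 - 2*sin(a) + 1)/(sin(a)^2 + 2*sin(a) + 1)


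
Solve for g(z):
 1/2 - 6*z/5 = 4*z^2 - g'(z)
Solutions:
 g(z) = C1 + 4*z^3/3 + 3*z^2/5 - z/2


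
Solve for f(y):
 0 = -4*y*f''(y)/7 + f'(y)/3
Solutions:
 f(y) = C1 + C2*y^(19/12)


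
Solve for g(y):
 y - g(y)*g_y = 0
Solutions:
 g(y) = -sqrt(C1 + y^2)
 g(y) = sqrt(C1 + y^2)


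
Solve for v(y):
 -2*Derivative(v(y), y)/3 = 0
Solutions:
 v(y) = C1


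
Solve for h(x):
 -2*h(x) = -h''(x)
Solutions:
 h(x) = C1*exp(-sqrt(2)*x) + C2*exp(sqrt(2)*x)


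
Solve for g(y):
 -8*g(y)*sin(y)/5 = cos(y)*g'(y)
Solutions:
 g(y) = C1*cos(y)^(8/5)


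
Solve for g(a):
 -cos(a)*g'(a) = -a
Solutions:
 g(a) = C1 + Integral(a/cos(a), a)


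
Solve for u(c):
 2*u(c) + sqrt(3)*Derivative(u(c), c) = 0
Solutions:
 u(c) = C1*exp(-2*sqrt(3)*c/3)


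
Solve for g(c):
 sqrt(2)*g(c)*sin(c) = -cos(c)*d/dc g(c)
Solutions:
 g(c) = C1*cos(c)^(sqrt(2))


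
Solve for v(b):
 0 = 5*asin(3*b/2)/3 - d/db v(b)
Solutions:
 v(b) = C1 + 5*b*asin(3*b/2)/3 + 5*sqrt(4 - 9*b^2)/9


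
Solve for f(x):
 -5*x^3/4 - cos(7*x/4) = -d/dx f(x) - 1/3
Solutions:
 f(x) = C1 + 5*x^4/16 - x/3 + 4*sin(7*x/4)/7


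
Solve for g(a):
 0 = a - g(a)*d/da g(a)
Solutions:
 g(a) = -sqrt(C1 + a^2)
 g(a) = sqrt(C1 + a^2)


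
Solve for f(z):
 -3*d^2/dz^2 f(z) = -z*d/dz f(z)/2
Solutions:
 f(z) = C1 + C2*erfi(sqrt(3)*z/6)


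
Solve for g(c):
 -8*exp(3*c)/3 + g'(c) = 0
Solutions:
 g(c) = C1 + 8*exp(3*c)/9


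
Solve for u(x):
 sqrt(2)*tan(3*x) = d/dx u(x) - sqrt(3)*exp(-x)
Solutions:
 u(x) = C1 + sqrt(2)*log(tan(3*x)^2 + 1)/6 - sqrt(3)*exp(-x)


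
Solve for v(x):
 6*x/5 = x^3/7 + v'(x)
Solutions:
 v(x) = C1 - x^4/28 + 3*x^2/5


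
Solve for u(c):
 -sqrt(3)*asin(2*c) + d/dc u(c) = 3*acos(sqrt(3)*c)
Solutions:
 u(c) = C1 + 3*c*acos(sqrt(3)*c) - sqrt(3)*sqrt(1 - 3*c^2) + sqrt(3)*(c*asin(2*c) + sqrt(1 - 4*c^2)/2)


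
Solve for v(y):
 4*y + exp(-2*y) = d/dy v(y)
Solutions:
 v(y) = C1 + 2*y^2 - exp(-2*y)/2


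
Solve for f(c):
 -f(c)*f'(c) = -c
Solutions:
 f(c) = -sqrt(C1 + c^2)
 f(c) = sqrt(C1 + c^2)


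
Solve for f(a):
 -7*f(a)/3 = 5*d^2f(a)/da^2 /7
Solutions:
 f(a) = C1*sin(7*sqrt(15)*a/15) + C2*cos(7*sqrt(15)*a/15)


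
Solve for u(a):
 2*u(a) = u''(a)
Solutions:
 u(a) = C1*exp(-sqrt(2)*a) + C2*exp(sqrt(2)*a)


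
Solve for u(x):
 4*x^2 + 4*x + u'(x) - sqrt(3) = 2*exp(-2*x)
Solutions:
 u(x) = C1 - 4*x^3/3 - 2*x^2 + sqrt(3)*x - exp(-2*x)


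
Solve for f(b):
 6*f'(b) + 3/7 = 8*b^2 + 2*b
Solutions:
 f(b) = C1 + 4*b^3/9 + b^2/6 - b/14


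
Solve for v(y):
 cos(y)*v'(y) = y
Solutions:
 v(y) = C1 + Integral(y/cos(y), y)


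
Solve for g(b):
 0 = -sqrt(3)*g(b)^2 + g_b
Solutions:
 g(b) = -1/(C1 + sqrt(3)*b)


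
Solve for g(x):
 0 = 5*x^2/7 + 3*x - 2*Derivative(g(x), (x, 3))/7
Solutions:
 g(x) = C1 + C2*x + C3*x^2 + x^5/24 + 7*x^4/16


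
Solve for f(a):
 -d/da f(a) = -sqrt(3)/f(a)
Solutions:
 f(a) = -sqrt(C1 + 2*sqrt(3)*a)
 f(a) = sqrt(C1 + 2*sqrt(3)*a)


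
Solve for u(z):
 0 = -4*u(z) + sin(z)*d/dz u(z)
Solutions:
 u(z) = C1*(cos(z)^2 - 2*cos(z) + 1)/(cos(z)^2 + 2*cos(z) + 1)


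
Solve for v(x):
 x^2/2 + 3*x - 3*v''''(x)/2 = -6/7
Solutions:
 v(x) = C1 + C2*x + C3*x^2 + C4*x^3 + x^6/1080 + x^5/60 + x^4/42


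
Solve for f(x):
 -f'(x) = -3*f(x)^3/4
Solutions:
 f(x) = -sqrt(2)*sqrt(-1/(C1 + 3*x))
 f(x) = sqrt(2)*sqrt(-1/(C1 + 3*x))


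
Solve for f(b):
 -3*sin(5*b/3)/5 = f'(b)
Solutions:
 f(b) = C1 + 9*cos(5*b/3)/25


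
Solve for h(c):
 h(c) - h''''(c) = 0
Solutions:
 h(c) = C1*exp(-c) + C2*exp(c) + C3*sin(c) + C4*cos(c)


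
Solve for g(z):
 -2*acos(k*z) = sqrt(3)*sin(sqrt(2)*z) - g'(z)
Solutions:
 g(z) = C1 + 2*Piecewise((z*acos(k*z) - sqrt(-k^2*z^2 + 1)/k, Ne(k, 0)), (pi*z/2, True)) - sqrt(6)*cos(sqrt(2)*z)/2


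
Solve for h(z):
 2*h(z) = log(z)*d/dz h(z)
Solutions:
 h(z) = C1*exp(2*li(z))


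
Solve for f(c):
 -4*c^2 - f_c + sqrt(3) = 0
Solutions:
 f(c) = C1 - 4*c^3/3 + sqrt(3)*c


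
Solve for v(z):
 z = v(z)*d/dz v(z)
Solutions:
 v(z) = -sqrt(C1 + z^2)
 v(z) = sqrt(C1 + z^2)


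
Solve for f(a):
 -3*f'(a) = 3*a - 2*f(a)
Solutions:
 f(a) = C1*exp(2*a/3) + 3*a/2 + 9/4


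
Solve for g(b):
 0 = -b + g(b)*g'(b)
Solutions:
 g(b) = -sqrt(C1 + b^2)
 g(b) = sqrt(C1 + b^2)


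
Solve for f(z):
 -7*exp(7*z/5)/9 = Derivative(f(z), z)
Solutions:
 f(z) = C1 - 5*exp(7*z/5)/9


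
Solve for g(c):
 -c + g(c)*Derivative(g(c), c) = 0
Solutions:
 g(c) = -sqrt(C1 + c^2)
 g(c) = sqrt(C1 + c^2)


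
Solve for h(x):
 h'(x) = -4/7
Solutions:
 h(x) = C1 - 4*x/7


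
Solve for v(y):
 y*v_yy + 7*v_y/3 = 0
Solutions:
 v(y) = C1 + C2/y^(4/3)


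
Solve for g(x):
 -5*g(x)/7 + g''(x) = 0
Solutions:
 g(x) = C1*exp(-sqrt(35)*x/7) + C2*exp(sqrt(35)*x/7)


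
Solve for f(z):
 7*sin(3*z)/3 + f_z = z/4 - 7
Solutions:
 f(z) = C1 + z^2/8 - 7*z + 7*cos(3*z)/9


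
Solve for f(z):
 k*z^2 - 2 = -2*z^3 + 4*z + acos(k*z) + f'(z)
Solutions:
 f(z) = C1 + k*z^3/3 + z^4/2 - 2*z^2 - 2*z - Piecewise((z*acos(k*z) - sqrt(-k^2*z^2 + 1)/k, Ne(k, 0)), (pi*z/2, True))


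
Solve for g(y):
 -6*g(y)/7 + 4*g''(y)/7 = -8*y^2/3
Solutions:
 g(y) = C1*exp(-sqrt(6)*y/2) + C2*exp(sqrt(6)*y/2) + 28*y^2/9 + 112/27


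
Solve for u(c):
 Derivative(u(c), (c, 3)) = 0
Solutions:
 u(c) = C1 + C2*c + C3*c^2


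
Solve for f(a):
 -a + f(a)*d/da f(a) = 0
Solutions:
 f(a) = -sqrt(C1 + a^2)
 f(a) = sqrt(C1 + a^2)


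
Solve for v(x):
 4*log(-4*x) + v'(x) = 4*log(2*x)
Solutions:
 v(x) = C1 + 4*x*(-log(2) - I*pi)


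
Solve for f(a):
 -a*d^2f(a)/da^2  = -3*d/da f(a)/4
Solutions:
 f(a) = C1 + C2*a^(7/4)


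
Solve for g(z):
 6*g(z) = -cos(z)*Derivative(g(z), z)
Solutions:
 g(z) = C1*(sin(z)^3 - 3*sin(z)^2 + 3*sin(z) - 1)/(sin(z)^3 + 3*sin(z)^2 + 3*sin(z) + 1)


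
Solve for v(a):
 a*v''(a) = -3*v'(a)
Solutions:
 v(a) = C1 + C2/a^2


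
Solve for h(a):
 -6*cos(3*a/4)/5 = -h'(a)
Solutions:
 h(a) = C1 + 8*sin(3*a/4)/5


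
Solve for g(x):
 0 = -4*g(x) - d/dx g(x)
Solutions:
 g(x) = C1*exp(-4*x)


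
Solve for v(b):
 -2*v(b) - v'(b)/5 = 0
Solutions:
 v(b) = C1*exp(-10*b)


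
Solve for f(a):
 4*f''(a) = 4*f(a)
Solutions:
 f(a) = C1*exp(-a) + C2*exp(a)


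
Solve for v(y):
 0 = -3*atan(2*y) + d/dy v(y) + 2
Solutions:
 v(y) = C1 + 3*y*atan(2*y) - 2*y - 3*log(4*y^2 + 1)/4


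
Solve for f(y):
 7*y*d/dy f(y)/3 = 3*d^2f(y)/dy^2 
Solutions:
 f(y) = C1 + C2*erfi(sqrt(14)*y/6)


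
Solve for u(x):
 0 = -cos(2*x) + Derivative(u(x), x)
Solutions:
 u(x) = C1 + sin(2*x)/2


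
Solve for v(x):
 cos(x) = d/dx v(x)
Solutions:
 v(x) = C1 + sin(x)


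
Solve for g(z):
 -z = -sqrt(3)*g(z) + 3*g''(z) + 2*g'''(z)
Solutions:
 g(z) = C1*exp(-z*((-1 + sqrt(-1 + (1 - 2*sqrt(3))^2) + 2*sqrt(3))^(-1/3) + (-1 + sqrt(-1 + (1 - 2*sqrt(3))^2) + 2*sqrt(3))^(1/3) + 2)/4)*sin(sqrt(3)*z*(-(-1 + sqrt(-1 + (1 - 2*sqrt(3))^2) + 2*sqrt(3))^(1/3) + (-1 + sqrt(-1 + (1 - 2*sqrt(3))^2) + 2*sqrt(3))^(-1/3))/4) + C2*exp(-z*((-1 + sqrt(-1 + (1 - 2*sqrt(3))^2) + 2*sqrt(3))^(-1/3) + (-1 + sqrt(-1 + (1 - 2*sqrt(3))^2) + 2*sqrt(3))^(1/3) + 2)/4)*cos(sqrt(3)*z*(-(-1 + sqrt(-1 + (1 - 2*sqrt(3))^2) + 2*sqrt(3))^(1/3) + (-1 + sqrt(-1 + (1 - 2*sqrt(3))^2) + 2*sqrt(3))^(-1/3))/4) + C3*exp(z*(-1 + (-1 + sqrt(-1 + (1 - 2*sqrt(3))^2) + 2*sqrt(3))^(-1/3) + (-1 + sqrt(-1 + (1 - 2*sqrt(3))^2) + 2*sqrt(3))^(1/3))/2) + sqrt(3)*z/3


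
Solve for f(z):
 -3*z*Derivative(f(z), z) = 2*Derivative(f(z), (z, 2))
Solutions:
 f(z) = C1 + C2*erf(sqrt(3)*z/2)


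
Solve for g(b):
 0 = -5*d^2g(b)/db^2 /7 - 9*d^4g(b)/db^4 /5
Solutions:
 g(b) = C1 + C2*b + C3*sin(5*sqrt(7)*b/21) + C4*cos(5*sqrt(7)*b/21)


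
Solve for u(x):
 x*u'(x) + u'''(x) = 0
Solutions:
 u(x) = C1 + Integral(C2*airyai(-x) + C3*airybi(-x), x)


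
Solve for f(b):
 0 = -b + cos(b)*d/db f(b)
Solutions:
 f(b) = C1 + Integral(b/cos(b), b)


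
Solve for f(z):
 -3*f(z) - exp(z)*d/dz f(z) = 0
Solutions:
 f(z) = C1*exp(3*exp(-z))


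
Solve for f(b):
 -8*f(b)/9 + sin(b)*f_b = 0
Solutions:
 f(b) = C1*(cos(b) - 1)^(4/9)/(cos(b) + 1)^(4/9)


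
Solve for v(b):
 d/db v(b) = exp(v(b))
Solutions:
 v(b) = log(-1/(C1 + b))


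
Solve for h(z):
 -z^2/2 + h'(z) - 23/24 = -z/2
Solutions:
 h(z) = C1 + z^3/6 - z^2/4 + 23*z/24


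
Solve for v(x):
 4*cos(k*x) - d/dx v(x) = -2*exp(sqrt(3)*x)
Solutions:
 v(x) = C1 + 2*sqrt(3)*exp(sqrt(3)*x)/3 + 4*sin(k*x)/k


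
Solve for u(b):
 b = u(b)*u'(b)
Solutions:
 u(b) = -sqrt(C1 + b^2)
 u(b) = sqrt(C1 + b^2)


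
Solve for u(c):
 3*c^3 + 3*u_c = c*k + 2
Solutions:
 u(c) = C1 - c^4/4 + c^2*k/6 + 2*c/3


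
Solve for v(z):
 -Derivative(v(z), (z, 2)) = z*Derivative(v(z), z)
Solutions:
 v(z) = C1 + C2*erf(sqrt(2)*z/2)


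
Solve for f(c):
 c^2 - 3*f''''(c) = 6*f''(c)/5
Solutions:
 f(c) = C1 + C2*c + C3*sin(sqrt(10)*c/5) + C4*cos(sqrt(10)*c/5) + 5*c^4/72 - 25*c^2/12


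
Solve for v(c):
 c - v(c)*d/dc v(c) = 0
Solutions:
 v(c) = -sqrt(C1 + c^2)
 v(c) = sqrt(C1 + c^2)


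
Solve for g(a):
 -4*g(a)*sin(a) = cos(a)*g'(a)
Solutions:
 g(a) = C1*cos(a)^4


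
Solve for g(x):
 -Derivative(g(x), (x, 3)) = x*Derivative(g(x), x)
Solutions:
 g(x) = C1 + Integral(C2*airyai(-x) + C3*airybi(-x), x)


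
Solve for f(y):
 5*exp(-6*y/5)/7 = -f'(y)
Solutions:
 f(y) = C1 + 25*exp(-6*y/5)/42


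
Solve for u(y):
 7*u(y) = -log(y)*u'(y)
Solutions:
 u(y) = C1*exp(-7*li(y))


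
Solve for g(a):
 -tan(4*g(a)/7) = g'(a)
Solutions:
 g(a) = -7*asin(C1*exp(-4*a/7))/4 + 7*pi/4
 g(a) = 7*asin(C1*exp(-4*a/7))/4


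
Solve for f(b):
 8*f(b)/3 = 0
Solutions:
 f(b) = 0


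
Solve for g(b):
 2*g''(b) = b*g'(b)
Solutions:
 g(b) = C1 + C2*erfi(b/2)


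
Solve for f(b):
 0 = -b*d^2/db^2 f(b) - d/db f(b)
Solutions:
 f(b) = C1 + C2*log(b)


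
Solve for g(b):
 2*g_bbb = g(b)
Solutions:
 g(b) = C3*exp(2^(2/3)*b/2) + (C1*sin(2^(2/3)*sqrt(3)*b/4) + C2*cos(2^(2/3)*sqrt(3)*b/4))*exp(-2^(2/3)*b/4)


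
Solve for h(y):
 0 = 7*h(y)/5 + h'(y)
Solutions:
 h(y) = C1*exp(-7*y/5)


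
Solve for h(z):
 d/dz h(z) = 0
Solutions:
 h(z) = C1


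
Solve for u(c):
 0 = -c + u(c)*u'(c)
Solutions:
 u(c) = -sqrt(C1 + c^2)
 u(c) = sqrt(C1 + c^2)


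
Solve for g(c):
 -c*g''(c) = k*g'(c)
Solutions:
 g(c) = C1 + c^(1 - re(k))*(C2*sin(log(c)*Abs(im(k))) + C3*cos(log(c)*im(k)))


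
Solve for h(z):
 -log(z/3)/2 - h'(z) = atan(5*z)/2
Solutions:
 h(z) = C1 - z*log(z)/2 - z*atan(5*z)/2 + z/2 + z*log(3)/2 + log(25*z^2 + 1)/20


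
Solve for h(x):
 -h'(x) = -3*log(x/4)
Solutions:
 h(x) = C1 + 3*x*log(x) - x*log(64) - 3*x


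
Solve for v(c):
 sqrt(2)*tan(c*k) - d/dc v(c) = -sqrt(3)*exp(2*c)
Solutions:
 v(c) = C1 + sqrt(2)*Piecewise((-log(cos(c*k))/k, Ne(k, 0)), (0, True)) + sqrt(3)*exp(2*c)/2


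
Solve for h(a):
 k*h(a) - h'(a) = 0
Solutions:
 h(a) = C1*exp(a*k)


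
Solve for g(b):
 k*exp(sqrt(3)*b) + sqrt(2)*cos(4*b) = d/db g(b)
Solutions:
 g(b) = C1 + sqrt(3)*k*exp(sqrt(3)*b)/3 + sqrt(2)*sin(4*b)/4


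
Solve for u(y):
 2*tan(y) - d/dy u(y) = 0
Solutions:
 u(y) = C1 - 2*log(cos(y))


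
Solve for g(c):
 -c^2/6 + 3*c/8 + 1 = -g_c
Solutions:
 g(c) = C1 + c^3/18 - 3*c^2/16 - c


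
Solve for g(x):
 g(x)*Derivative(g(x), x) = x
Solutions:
 g(x) = -sqrt(C1 + x^2)
 g(x) = sqrt(C1 + x^2)


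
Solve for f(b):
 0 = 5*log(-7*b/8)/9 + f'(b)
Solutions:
 f(b) = C1 - 5*b*log(-b)/9 + 5*b*(-log(7) + 1 + 3*log(2))/9


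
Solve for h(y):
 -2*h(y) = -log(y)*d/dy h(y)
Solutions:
 h(y) = C1*exp(2*li(y))


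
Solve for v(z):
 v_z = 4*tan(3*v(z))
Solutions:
 v(z) = -asin(C1*exp(12*z))/3 + pi/3
 v(z) = asin(C1*exp(12*z))/3


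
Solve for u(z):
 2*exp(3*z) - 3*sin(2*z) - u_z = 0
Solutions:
 u(z) = C1 + 2*exp(3*z)/3 + 3*cos(2*z)/2


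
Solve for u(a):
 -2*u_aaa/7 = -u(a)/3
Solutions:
 u(a) = C3*exp(6^(2/3)*7^(1/3)*a/6) + (C1*sin(2^(2/3)*3^(1/6)*7^(1/3)*a/4) + C2*cos(2^(2/3)*3^(1/6)*7^(1/3)*a/4))*exp(-6^(2/3)*7^(1/3)*a/12)


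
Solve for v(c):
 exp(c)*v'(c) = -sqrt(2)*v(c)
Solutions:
 v(c) = C1*exp(sqrt(2)*exp(-c))


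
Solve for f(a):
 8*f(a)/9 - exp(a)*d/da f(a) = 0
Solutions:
 f(a) = C1*exp(-8*exp(-a)/9)


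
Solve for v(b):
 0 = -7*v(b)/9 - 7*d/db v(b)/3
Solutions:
 v(b) = C1*exp(-b/3)


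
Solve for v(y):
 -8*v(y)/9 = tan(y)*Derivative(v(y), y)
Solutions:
 v(y) = C1/sin(y)^(8/9)


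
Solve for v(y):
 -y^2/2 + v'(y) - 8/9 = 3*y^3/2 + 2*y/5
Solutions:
 v(y) = C1 + 3*y^4/8 + y^3/6 + y^2/5 + 8*y/9


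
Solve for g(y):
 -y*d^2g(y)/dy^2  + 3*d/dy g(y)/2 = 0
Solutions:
 g(y) = C1 + C2*y^(5/2)


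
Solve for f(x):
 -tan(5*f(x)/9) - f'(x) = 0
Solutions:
 f(x) = -9*asin(C1*exp(-5*x/9))/5 + 9*pi/5
 f(x) = 9*asin(C1*exp(-5*x/9))/5


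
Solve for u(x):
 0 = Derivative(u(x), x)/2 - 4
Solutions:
 u(x) = C1 + 8*x


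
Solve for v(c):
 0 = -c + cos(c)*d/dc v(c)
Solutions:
 v(c) = C1 + Integral(c/cos(c), c)


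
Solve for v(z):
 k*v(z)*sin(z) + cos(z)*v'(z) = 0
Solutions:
 v(z) = C1*exp(k*log(cos(z)))


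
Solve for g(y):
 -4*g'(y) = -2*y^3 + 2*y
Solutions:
 g(y) = C1 + y^4/8 - y^2/4


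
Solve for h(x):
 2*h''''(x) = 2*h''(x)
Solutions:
 h(x) = C1 + C2*x + C3*exp(-x) + C4*exp(x)


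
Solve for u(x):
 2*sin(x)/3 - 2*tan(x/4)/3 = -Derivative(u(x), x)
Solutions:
 u(x) = C1 - 8*log(cos(x/4))/3 + 2*cos(x)/3


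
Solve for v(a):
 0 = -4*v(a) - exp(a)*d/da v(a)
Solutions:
 v(a) = C1*exp(4*exp(-a))


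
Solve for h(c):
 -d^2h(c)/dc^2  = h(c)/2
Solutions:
 h(c) = C1*sin(sqrt(2)*c/2) + C2*cos(sqrt(2)*c/2)


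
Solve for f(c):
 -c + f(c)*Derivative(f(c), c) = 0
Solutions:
 f(c) = -sqrt(C1 + c^2)
 f(c) = sqrt(C1 + c^2)


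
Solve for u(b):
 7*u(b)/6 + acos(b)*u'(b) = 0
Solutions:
 u(b) = C1*exp(-7*Integral(1/acos(b), b)/6)


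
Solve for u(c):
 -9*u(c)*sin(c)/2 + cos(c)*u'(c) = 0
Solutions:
 u(c) = C1/cos(c)^(9/2)


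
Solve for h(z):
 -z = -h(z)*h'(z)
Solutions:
 h(z) = -sqrt(C1 + z^2)
 h(z) = sqrt(C1 + z^2)


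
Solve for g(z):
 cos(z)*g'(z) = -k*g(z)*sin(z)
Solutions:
 g(z) = C1*exp(k*log(cos(z)))


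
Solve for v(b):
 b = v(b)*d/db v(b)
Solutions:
 v(b) = -sqrt(C1 + b^2)
 v(b) = sqrt(C1 + b^2)


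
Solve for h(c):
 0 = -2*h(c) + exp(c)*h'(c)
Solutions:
 h(c) = C1*exp(-2*exp(-c))


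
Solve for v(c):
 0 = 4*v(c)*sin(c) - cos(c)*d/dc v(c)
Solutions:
 v(c) = C1/cos(c)^4


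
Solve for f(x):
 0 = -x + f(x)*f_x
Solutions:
 f(x) = -sqrt(C1 + x^2)
 f(x) = sqrt(C1 + x^2)


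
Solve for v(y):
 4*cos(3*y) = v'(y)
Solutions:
 v(y) = C1 + 4*sin(3*y)/3


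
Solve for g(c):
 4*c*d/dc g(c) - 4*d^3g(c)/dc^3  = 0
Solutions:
 g(c) = C1 + Integral(C2*airyai(c) + C3*airybi(c), c)


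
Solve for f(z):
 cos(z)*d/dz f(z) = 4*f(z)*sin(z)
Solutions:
 f(z) = C1/cos(z)^4


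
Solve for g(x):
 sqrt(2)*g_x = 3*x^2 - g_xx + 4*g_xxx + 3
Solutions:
 g(x) = C1 + C2*exp(x*(1 - sqrt(1 + 16*sqrt(2)))/8) + C3*exp(x*(1 + sqrt(1 + 16*sqrt(2)))/8) + sqrt(2)*x^3/2 - 3*x^2/2 + 3*sqrt(2)*x + 12*x


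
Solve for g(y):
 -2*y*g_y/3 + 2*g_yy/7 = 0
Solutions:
 g(y) = C1 + C2*erfi(sqrt(42)*y/6)


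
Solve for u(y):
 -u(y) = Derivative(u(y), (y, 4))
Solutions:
 u(y) = (C1*sin(sqrt(2)*y/2) + C2*cos(sqrt(2)*y/2))*exp(-sqrt(2)*y/2) + (C3*sin(sqrt(2)*y/2) + C4*cos(sqrt(2)*y/2))*exp(sqrt(2)*y/2)


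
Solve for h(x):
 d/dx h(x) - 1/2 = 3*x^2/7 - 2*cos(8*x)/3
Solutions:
 h(x) = C1 + x^3/7 + x/2 - sin(8*x)/12


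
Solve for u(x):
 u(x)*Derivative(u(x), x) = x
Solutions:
 u(x) = -sqrt(C1 + x^2)
 u(x) = sqrt(C1 + x^2)


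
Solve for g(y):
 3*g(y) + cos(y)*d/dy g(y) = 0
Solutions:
 g(y) = C1*(sin(y) - 1)^(3/2)/(sin(y) + 1)^(3/2)


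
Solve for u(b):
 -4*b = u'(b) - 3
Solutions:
 u(b) = C1 - 2*b^2 + 3*b


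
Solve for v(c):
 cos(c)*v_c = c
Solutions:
 v(c) = C1 + Integral(c/cos(c), c)


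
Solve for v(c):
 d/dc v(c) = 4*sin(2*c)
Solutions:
 v(c) = C1 - 2*cos(2*c)


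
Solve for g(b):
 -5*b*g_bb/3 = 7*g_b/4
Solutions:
 g(b) = C1 + C2/b^(1/20)


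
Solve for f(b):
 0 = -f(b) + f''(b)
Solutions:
 f(b) = C1*exp(-b) + C2*exp(b)


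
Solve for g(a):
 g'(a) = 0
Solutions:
 g(a) = C1


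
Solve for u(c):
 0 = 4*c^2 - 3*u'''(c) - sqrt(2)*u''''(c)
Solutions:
 u(c) = C1 + C2*c + C3*c^2 + C4*exp(-3*sqrt(2)*c/2) + c^5/45 - sqrt(2)*c^4/27 + 8*c^3/81


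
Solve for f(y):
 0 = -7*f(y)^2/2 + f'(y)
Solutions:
 f(y) = -2/(C1 + 7*y)


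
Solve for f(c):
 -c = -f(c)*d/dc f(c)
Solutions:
 f(c) = -sqrt(C1 + c^2)
 f(c) = sqrt(C1 + c^2)


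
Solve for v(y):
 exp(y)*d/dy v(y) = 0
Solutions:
 v(y) = C1


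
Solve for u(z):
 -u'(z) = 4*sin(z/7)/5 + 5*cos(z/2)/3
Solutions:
 u(z) = C1 - 10*sin(z/2)/3 + 28*cos(z/7)/5


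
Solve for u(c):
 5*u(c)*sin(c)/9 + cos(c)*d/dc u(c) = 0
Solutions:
 u(c) = C1*cos(c)^(5/9)


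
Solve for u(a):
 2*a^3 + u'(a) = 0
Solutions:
 u(a) = C1 - a^4/2


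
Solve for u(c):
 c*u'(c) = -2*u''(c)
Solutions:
 u(c) = C1 + C2*erf(c/2)


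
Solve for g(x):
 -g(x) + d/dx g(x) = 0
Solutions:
 g(x) = C1*exp(x)


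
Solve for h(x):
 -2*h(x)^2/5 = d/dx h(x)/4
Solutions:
 h(x) = 5/(C1 + 8*x)


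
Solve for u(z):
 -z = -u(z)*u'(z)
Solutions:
 u(z) = -sqrt(C1 + z^2)
 u(z) = sqrt(C1 + z^2)


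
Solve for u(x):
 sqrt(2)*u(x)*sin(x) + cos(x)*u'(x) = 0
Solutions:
 u(x) = C1*cos(x)^(sqrt(2))


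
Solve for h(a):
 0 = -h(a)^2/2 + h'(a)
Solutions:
 h(a) = -2/(C1 + a)


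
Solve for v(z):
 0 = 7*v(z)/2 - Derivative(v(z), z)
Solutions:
 v(z) = C1*exp(7*z/2)


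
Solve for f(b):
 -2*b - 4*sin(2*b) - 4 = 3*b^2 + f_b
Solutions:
 f(b) = C1 - b^3 - b^2 - 4*b + 2*cos(2*b)


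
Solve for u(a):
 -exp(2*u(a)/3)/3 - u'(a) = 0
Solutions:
 u(a) = 3*log(-sqrt(-1/(C1 - a))) - 3*log(2)/2 + 3*log(3)
 u(a) = 3*log(-1/(C1 - a))/2 - 3*log(2)/2 + 3*log(3)


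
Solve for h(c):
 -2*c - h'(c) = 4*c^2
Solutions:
 h(c) = C1 - 4*c^3/3 - c^2


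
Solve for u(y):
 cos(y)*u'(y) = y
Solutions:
 u(y) = C1 + Integral(y/cos(y), y)


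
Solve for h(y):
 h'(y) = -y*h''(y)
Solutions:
 h(y) = C1 + C2*log(y)


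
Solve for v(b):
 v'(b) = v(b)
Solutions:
 v(b) = C1*exp(b)


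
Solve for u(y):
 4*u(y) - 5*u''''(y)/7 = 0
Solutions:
 u(y) = C1*exp(-sqrt(2)*5^(3/4)*7^(1/4)*y/5) + C2*exp(sqrt(2)*5^(3/4)*7^(1/4)*y/5) + C3*sin(sqrt(2)*5^(3/4)*7^(1/4)*y/5) + C4*cos(sqrt(2)*5^(3/4)*7^(1/4)*y/5)


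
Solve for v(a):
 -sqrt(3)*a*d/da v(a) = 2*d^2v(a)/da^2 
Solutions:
 v(a) = C1 + C2*erf(3^(1/4)*a/2)


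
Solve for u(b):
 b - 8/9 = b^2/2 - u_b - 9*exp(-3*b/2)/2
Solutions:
 u(b) = C1 + b^3/6 - b^2/2 + 8*b/9 + 3*exp(-3*b/2)


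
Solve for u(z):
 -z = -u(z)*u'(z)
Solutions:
 u(z) = -sqrt(C1 + z^2)
 u(z) = sqrt(C1 + z^2)


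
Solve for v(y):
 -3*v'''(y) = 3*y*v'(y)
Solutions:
 v(y) = C1 + Integral(C2*airyai(-y) + C3*airybi(-y), y)


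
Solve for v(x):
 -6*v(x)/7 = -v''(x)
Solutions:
 v(x) = C1*exp(-sqrt(42)*x/7) + C2*exp(sqrt(42)*x/7)


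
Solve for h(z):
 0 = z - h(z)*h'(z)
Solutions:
 h(z) = -sqrt(C1 + z^2)
 h(z) = sqrt(C1 + z^2)


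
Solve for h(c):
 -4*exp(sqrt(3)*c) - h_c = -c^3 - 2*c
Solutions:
 h(c) = C1 + c^4/4 + c^2 - 4*sqrt(3)*exp(sqrt(3)*c)/3


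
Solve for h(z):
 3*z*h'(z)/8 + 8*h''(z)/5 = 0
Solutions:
 h(z) = C1 + C2*erf(sqrt(30)*z/16)


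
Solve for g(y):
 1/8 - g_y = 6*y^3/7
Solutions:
 g(y) = C1 - 3*y^4/14 + y/8


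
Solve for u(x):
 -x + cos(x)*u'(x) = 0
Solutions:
 u(x) = C1 + Integral(x/cos(x), x)


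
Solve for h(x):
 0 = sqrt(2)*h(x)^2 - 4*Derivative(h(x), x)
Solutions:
 h(x) = -4/(C1 + sqrt(2)*x)


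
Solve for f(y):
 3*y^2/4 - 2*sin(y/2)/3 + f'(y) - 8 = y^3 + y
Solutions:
 f(y) = C1 + y^4/4 - y^3/4 + y^2/2 + 8*y - 4*cos(y/2)/3


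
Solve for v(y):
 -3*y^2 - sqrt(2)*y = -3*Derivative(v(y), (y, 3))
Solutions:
 v(y) = C1 + C2*y + C3*y^2 + y^5/60 + sqrt(2)*y^4/72


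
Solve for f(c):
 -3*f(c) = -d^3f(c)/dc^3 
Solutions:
 f(c) = C3*exp(3^(1/3)*c) + (C1*sin(3^(5/6)*c/2) + C2*cos(3^(5/6)*c/2))*exp(-3^(1/3)*c/2)


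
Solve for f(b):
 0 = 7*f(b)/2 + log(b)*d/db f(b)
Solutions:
 f(b) = C1*exp(-7*li(b)/2)


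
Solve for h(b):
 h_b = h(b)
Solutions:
 h(b) = C1*exp(b)


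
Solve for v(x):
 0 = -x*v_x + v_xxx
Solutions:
 v(x) = C1 + Integral(C2*airyai(x) + C3*airybi(x), x)


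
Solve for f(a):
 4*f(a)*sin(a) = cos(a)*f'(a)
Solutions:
 f(a) = C1/cos(a)^4


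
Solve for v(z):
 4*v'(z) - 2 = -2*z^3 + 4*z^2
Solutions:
 v(z) = C1 - z^4/8 + z^3/3 + z/2


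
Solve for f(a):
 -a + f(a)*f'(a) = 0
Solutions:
 f(a) = -sqrt(C1 + a^2)
 f(a) = sqrt(C1 + a^2)


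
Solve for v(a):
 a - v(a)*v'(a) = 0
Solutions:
 v(a) = -sqrt(C1 + a^2)
 v(a) = sqrt(C1 + a^2)


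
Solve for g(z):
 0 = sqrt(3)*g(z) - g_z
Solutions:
 g(z) = C1*exp(sqrt(3)*z)


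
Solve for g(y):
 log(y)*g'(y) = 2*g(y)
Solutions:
 g(y) = C1*exp(2*li(y))


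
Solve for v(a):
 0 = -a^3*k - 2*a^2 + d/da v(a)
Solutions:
 v(a) = C1 + a^4*k/4 + 2*a^3/3


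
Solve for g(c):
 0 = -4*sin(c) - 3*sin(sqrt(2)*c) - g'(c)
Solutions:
 g(c) = C1 + 4*cos(c) + 3*sqrt(2)*cos(sqrt(2)*c)/2


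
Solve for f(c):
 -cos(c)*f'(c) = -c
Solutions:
 f(c) = C1 + Integral(c/cos(c), c)


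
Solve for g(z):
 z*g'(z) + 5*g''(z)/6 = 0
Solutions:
 g(z) = C1 + C2*erf(sqrt(15)*z/5)


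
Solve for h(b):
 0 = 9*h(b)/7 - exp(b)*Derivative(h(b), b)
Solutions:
 h(b) = C1*exp(-9*exp(-b)/7)


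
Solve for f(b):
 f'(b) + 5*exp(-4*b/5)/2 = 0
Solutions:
 f(b) = C1 + 25*exp(-4*b/5)/8


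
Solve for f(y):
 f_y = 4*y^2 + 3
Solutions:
 f(y) = C1 + 4*y^3/3 + 3*y


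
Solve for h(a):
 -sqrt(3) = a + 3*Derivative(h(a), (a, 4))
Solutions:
 h(a) = C1 + C2*a + C3*a^2 + C4*a^3 - a^5/360 - sqrt(3)*a^4/72


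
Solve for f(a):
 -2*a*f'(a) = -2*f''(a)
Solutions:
 f(a) = C1 + C2*erfi(sqrt(2)*a/2)


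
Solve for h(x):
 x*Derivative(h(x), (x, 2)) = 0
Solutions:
 h(x) = C1 + C2*x


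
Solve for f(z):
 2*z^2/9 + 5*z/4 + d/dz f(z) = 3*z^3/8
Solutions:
 f(z) = C1 + 3*z^4/32 - 2*z^3/27 - 5*z^2/8


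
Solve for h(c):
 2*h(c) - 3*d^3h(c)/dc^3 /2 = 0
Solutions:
 h(c) = C3*exp(6^(2/3)*c/3) + (C1*sin(2^(2/3)*3^(1/6)*c/2) + C2*cos(2^(2/3)*3^(1/6)*c/2))*exp(-6^(2/3)*c/6)
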